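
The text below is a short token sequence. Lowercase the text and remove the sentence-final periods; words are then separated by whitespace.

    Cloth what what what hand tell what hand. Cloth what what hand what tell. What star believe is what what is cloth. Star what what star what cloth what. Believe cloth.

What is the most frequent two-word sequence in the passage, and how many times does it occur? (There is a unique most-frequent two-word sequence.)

Bigram frequencies (highest first):
  what what: 5
  cloth what: 3
  what hand: 3
  tell what: 2
  what star: 2
  star what: 2
  … (13 more, each ≤ 1)

"what what", 5 times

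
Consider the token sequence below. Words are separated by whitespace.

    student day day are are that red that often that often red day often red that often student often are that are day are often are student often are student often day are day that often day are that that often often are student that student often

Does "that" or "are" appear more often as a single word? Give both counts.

"are" (10 vs 9)

"that": 9 occurrences
"are": 10 occurrences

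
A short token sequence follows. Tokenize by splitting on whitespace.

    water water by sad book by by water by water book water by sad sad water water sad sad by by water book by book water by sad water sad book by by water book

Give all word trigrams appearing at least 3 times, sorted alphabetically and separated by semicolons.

Trigram counts meeting the condition (at least 3 times):
  by by water: 3
  by water book: 3
  water by sad: 3

by by water; by water book; water by sad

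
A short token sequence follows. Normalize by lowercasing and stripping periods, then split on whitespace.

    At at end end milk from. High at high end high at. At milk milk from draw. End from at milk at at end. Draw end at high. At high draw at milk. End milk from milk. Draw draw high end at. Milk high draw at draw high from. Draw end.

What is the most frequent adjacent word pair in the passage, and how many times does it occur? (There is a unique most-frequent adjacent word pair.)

"at milk", 4 times

Bigram frequencies (highest first):
  at milk: 4
  at at: 3
  milk from: 3
  high at: 3
  at high: 3
  draw end: 3
  … (23 more, each ≤ 2)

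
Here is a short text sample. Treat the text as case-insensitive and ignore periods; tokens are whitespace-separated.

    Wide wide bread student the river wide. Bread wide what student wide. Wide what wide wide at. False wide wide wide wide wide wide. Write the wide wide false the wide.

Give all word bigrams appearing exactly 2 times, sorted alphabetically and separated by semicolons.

the wide; wide bread; wide what

Bigram counts meeting the condition (exactly 2 times):
  the wide: 2
  wide bread: 2
  wide what: 2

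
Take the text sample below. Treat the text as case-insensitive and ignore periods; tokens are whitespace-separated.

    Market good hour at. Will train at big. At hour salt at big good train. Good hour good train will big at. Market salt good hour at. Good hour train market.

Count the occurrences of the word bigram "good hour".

Scanning the 30 overlapping bigram windows for "good hour":
  position 2–3: good hour
  position 16–17: good hour
  position 25–26: good hour
  position 28–29: good hour

4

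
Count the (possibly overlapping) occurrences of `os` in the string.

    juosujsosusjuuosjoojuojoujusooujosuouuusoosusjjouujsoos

6

Sliding a length-2 window over the 55 characters (54 positions):
  position 3–4: os
  position 8–9: os
  position 15–16: os
  position 33–34: os
  position 42–43: os
  position 54–55: os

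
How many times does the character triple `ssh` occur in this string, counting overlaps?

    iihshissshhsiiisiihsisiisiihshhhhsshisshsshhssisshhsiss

5

Sliding a length-3 window over the 55 characters (53 positions):
  position 8–10: ssh
  position 34–36: ssh
  position 38–40: ssh
  position 41–43: ssh
  position 48–50: ssh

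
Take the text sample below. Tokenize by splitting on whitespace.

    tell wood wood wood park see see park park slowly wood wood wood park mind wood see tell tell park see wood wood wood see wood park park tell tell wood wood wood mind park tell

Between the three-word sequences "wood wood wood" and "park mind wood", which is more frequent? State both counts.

"wood wood wood": 4 occurrences
"park mind wood": 1 occurrence

"wood wood wood" (4 vs 1)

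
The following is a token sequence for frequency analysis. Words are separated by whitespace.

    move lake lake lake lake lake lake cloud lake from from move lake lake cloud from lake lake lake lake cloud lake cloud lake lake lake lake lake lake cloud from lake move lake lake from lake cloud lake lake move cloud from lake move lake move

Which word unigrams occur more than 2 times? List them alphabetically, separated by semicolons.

Unigram counts meeting the condition (more than 2 times):
  cloud: 7
  from: 6
  lake: 28
  move: 6

cloud; from; lake; move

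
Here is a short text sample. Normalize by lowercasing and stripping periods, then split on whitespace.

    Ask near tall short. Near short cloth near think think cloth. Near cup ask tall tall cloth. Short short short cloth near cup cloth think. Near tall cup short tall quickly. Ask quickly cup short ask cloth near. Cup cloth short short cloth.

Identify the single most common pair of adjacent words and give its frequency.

"cloth near", 4 times

Bigram frequencies (highest first):
  cloth near: 4
  short cloth: 3
  near cup: 3
  short short: 3
  near tall: 2
  cloth short: 2
  … (23 more, each ≤ 2)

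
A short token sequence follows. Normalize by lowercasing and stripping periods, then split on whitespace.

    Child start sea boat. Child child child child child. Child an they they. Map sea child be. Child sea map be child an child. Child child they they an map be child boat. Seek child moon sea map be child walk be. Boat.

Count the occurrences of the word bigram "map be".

3

Scanning the 42 overlapping bigram windows for "map be":
  position 20–21: map be
  position 30–31: map be
  position 38–39: map be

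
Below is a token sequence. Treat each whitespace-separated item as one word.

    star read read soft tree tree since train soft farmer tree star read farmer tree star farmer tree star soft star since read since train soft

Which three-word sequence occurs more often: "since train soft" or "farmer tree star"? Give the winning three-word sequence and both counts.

"farmer tree star" (3 vs 2)

"since train soft": 2 occurrences
"farmer tree star": 3 occurrences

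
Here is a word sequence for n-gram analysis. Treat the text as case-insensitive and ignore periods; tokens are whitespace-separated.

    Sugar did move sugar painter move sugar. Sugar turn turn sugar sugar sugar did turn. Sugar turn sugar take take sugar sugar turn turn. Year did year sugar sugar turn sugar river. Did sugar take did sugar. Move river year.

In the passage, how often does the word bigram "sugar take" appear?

Scanning the 39 overlapping bigram windows for "sugar take":
  position 18–19: sugar take
  position 34–35: sugar take

2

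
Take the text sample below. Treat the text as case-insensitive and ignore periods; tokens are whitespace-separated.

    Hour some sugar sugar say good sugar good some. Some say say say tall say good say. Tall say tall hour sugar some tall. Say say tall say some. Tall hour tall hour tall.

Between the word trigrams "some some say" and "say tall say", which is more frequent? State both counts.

"some some say": 1 occurrence
"say tall say": 3 occurrences

"say tall say" (3 vs 1)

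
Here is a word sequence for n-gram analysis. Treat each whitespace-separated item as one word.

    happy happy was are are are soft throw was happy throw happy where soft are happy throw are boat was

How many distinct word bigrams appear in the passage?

20 tokens → 19 bigram windows in total.
Repeated bigrams (each contributes count−1 duplicates):
  are are: 2
  happy throw: 2
2 duplicate windows → 19 − 2 = 17 distinct.

17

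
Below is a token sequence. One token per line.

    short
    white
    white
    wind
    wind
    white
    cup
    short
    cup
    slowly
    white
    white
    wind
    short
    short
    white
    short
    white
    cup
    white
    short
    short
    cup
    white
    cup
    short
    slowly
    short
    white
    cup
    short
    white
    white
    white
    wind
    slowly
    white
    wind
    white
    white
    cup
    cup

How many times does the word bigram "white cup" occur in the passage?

5

Scanning the 41 overlapping bigram windows for "white cup":
  position 6–7: white cup
  position 18–19: white cup
  position 24–25: white cup
  position 29–30: white cup
  position 40–41: white cup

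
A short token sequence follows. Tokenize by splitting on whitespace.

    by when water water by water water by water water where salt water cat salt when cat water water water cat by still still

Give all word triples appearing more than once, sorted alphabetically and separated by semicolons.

by water water; water by water; water water by

Trigram counts meeting the condition (more than once):
  by water water: 2
  water by water: 2
  water water by: 2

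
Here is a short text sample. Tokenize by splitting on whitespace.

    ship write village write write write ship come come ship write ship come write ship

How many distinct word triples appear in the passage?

12

15 tokens → 13 trigram windows in total.
Repeated trigrams (each contributes count−1 duplicates):
  write ship come: 2
1 duplicate windows → 13 − 1 = 12 distinct.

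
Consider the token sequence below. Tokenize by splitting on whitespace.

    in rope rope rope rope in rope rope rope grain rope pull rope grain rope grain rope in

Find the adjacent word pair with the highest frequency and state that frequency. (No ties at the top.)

Bigram frequencies (highest first):
  rope rope: 5
  rope grain: 3
  grain rope: 3
  in rope: 2
  rope in: 2
  rope pull: 1
  … (1 more, each ≤ 1)

"rope rope", 5 times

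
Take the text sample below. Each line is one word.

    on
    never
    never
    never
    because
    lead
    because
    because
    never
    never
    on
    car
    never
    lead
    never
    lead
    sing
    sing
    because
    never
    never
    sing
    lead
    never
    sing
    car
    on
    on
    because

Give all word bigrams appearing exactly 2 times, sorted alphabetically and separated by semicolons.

because never; lead never; never lead; never sing

Bigram counts meeting the condition (exactly 2 times):
  because never: 2
  lead never: 2
  never lead: 2
  never sing: 2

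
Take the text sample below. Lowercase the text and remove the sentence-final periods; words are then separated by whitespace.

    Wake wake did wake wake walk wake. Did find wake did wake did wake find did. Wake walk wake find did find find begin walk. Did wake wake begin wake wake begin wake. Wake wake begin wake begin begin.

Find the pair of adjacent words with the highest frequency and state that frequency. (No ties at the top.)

Bigram frequencies (highest first):
  wake wake: 6
  did wake: 5
  wake did: 4
  wake begin: 4
  begin wake: 3
  wake walk: 2
  … (10 more, each ≤ 2)

"wake wake", 6 times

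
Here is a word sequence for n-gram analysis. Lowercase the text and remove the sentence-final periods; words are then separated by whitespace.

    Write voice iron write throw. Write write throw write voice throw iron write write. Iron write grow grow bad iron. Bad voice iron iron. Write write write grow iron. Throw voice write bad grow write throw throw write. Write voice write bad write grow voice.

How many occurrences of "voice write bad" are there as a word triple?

2

Scanning the 43 overlapping trigram windows for "voice write bad":
  position 31–33: voice write bad
  position 40–42: voice write bad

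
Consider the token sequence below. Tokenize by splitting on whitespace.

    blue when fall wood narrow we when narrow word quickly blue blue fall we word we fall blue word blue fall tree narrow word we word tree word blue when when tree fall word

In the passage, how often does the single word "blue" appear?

Scanning the 34 tokens for "blue":
  position 1: blue
  position 11: blue
  position 12: blue
  position 18: blue
  position 20: blue
  position 29: blue

6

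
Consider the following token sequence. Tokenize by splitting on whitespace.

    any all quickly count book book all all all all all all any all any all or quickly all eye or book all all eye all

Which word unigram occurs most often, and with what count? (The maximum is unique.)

"all", 13 times

Unigram frequencies (highest first):
  all: 13
  any: 3
  book: 3
  quickly: 2
  or: 2
  eye: 2
  … (1 more, each ≤ 1)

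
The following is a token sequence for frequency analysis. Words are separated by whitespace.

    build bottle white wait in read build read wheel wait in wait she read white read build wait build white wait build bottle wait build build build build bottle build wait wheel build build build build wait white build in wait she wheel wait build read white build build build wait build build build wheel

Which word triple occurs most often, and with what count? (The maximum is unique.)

Trigram frequencies (highest first):
  build build build: 6
  in wait she: 2
  build wait build: 2
  wait build build: 2
  build build wait: 2
  build bottle white: 1
  … (38 more, each ≤ 1)

"build build build", 6 times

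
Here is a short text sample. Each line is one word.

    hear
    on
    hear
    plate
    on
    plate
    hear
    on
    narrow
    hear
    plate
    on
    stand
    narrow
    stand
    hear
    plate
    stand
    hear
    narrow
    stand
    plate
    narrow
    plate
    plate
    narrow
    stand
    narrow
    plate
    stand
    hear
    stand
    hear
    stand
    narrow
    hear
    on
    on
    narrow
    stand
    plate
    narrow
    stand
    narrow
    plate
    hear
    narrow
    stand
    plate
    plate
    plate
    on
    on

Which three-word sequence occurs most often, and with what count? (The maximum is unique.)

"narrow stand plate", 3 times

Trigram frequencies (highest first):
  narrow stand plate: 3
  hear plate on: 2
  plate stand hear: 2
  hear narrow stand: 2
  stand plate narrow: 2
  plate narrow stand: 2
  … (35 more, each ≤ 2)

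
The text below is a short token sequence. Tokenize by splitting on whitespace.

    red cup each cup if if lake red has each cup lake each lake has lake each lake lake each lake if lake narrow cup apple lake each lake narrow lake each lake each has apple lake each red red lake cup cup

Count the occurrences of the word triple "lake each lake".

Scanning the 41 overlapping trigram windows for "lake each lake":
  position 12–14: lake each lake
  position 16–18: lake each lake
  position 19–21: lake each lake
  position 27–29: lake each lake
  position 31–33: lake each lake

5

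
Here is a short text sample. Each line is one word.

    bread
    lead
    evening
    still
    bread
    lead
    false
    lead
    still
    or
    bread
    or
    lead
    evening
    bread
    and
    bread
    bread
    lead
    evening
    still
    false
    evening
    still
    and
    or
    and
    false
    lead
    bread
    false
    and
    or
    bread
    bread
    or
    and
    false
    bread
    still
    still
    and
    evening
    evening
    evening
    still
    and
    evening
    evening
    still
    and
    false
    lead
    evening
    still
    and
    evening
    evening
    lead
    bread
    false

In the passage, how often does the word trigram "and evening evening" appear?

Scanning the 59 overlapping trigram windows for "and evening evening":
  position 42–44: and evening evening
  position 47–49: and evening evening
  position 56–58: and evening evening

3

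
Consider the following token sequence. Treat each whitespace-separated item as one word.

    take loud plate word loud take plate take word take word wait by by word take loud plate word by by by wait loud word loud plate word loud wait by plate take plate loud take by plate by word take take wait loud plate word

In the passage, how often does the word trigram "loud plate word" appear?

Scanning the 44 overlapping trigram windows for "loud plate word":
  position 2–4: loud plate word
  position 17–19: loud plate word
  position 26–28: loud plate word
  position 44–46: loud plate word

4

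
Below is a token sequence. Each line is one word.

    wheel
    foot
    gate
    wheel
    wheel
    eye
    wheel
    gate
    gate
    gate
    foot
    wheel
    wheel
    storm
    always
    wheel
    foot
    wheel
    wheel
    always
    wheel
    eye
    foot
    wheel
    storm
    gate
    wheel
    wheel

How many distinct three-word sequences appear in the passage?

28 tokens → 26 trigram windows in total.
Repeated trigrams (each contributes count−1 duplicates):
  foot wheel wheel: 2
  gate wheel wheel: 2
2 duplicate windows → 26 − 2 = 24 distinct.

24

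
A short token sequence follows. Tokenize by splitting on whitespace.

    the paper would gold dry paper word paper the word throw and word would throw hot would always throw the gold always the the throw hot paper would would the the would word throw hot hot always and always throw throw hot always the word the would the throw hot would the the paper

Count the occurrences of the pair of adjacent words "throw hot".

5

Scanning the 53 overlapping bigram windows for "throw hot":
  position 15–16: throw hot
  position 25–26: throw hot
  position 34–35: throw hot
  position 41–42: throw hot
  position 49–50: throw hot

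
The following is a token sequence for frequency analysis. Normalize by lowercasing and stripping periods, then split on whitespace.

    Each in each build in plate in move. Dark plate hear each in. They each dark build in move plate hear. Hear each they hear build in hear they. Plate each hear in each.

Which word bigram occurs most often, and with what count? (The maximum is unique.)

"build in", 3 times

Bigram frequencies (highest first):
  build in: 3
  each in: 2
  in each: 2
  in move: 2
  plate hear: 2
  hear each: 2
  … (20 more, each ≤ 1)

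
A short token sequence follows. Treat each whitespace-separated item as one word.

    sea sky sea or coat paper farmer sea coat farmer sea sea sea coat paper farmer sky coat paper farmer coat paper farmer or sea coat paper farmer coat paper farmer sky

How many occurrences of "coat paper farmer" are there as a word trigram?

6

Scanning the 30 overlapping trigram windows for "coat paper farmer":
  position 5–7: coat paper farmer
  position 14–16: coat paper farmer
  position 18–20: coat paper farmer
  position 21–23: coat paper farmer
  position 26–28: coat paper farmer
  position 29–31: coat paper farmer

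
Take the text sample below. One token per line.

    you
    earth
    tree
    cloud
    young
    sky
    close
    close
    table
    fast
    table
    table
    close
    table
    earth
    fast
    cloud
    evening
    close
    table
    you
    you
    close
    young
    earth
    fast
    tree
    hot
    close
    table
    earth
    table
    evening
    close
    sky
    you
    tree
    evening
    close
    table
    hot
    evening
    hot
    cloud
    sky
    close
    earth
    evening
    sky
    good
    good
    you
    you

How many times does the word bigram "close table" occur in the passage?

5

Scanning the 52 overlapping bigram windows for "close table":
  position 8–9: close table
  position 13–14: close table
  position 19–20: close table
  position 29–30: close table
  position 39–40: close table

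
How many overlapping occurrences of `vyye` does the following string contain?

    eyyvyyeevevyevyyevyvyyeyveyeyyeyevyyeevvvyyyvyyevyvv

Sliding a length-4 window over the 52 characters (49 positions):
  position 4–7: vyye
  position 14–17: vyye
  position 20–23: vyye
  position 34–37: vyye
  position 45–48: vyye

5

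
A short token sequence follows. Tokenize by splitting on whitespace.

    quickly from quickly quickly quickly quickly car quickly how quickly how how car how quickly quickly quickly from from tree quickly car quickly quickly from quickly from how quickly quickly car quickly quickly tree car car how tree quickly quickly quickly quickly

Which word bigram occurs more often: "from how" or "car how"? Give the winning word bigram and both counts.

"from how": 1 occurrence
"car how": 2 occurrences

"car how" (2 vs 1)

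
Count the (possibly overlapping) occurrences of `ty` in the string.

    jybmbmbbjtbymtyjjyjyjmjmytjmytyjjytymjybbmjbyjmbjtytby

4

Sliding a length-2 window over the 54 characters (53 positions):
  position 14–15: ty
  position 30–31: ty
  position 35–36: ty
  position 50–51: ty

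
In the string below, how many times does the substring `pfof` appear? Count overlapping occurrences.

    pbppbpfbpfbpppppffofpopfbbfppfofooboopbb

1

Sliding a length-4 window over the 40 characters (37 positions):
  position 29–32: pfof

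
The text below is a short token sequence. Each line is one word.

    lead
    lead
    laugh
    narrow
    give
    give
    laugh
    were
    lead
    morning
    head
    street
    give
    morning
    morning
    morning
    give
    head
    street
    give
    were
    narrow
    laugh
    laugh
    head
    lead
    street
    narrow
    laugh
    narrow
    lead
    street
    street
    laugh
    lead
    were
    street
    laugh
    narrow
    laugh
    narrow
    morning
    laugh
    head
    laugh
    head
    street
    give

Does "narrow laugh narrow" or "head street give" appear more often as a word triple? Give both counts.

"narrow laugh narrow": 2 occurrences
"head street give": 3 occurrences

"head street give" (3 vs 2)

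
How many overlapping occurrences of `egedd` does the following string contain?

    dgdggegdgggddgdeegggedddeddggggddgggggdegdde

Sliding a length-5 window over the 44 characters (40 positions):
  (no match at any position)

0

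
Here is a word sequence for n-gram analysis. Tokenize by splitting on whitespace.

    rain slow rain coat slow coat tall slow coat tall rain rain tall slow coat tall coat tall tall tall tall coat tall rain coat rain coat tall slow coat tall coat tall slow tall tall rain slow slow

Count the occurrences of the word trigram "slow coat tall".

4

Scanning the 37 overlapping trigram windows for "slow coat tall":
  position 5–7: slow coat tall
  position 8–10: slow coat tall
  position 14–16: slow coat tall
  position 29–31: slow coat tall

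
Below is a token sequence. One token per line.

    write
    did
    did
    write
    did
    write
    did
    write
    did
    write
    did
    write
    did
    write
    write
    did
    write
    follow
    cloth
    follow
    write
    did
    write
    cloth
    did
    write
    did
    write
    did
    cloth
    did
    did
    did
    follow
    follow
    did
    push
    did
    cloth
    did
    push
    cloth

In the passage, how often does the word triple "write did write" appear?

8

Scanning the 40 overlapping trigram windows for "write did write":
  position 4–6: write did write
  position 6–8: write did write
  position 8–10: write did write
  position 10–12: write did write
  position 12–14: write did write
  position 15–17: write did write
  position 21–23: write did write
  position 26–28: write did write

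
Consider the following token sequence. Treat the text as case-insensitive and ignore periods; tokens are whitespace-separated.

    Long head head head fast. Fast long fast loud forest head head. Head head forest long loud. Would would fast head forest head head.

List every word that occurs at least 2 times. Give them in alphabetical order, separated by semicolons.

Unigram counts meeting the condition (at least 2 times):
  fast: 4
  forest: 3
  head: 10
  long: 3
  loud: 2
  would: 2

fast; forest; head; long; loud; would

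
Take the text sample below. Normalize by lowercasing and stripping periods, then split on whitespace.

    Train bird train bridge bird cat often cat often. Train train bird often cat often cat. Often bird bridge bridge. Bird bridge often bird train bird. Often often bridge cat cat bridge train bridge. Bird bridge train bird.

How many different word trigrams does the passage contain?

38 tokens → 36 trigram windows in total.
Repeated trigrams (each contributes count−1 duplicates):
  often cat often: 3
  bridge bird bridge: 2
  cat often cat: 2
  train bird often: 2
  train bridge bird: 2
6 duplicate windows → 36 − 6 = 30 distinct.

30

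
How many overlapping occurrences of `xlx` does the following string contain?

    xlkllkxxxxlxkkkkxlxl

2

Sliding a length-3 window over the 20 characters (18 positions):
  position 10–12: xlx
  position 17–19: xlx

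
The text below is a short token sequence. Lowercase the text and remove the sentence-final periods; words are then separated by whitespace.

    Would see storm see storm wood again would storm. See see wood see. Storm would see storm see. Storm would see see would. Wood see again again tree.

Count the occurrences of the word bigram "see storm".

Scanning the 27 overlapping bigram windows for "see storm":
  position 2–3: see storm
  position 4–5: see storm
  position 13–14: see storm
  position 16–17: see storm
  position 18–19: see storm

5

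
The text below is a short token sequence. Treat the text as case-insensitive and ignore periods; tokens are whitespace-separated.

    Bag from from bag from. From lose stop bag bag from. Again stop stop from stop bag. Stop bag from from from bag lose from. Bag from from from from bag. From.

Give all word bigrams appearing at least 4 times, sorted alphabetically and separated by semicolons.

Bigram counts meeting the condition (at least 4 times):
  bag from: 6
  from bag: 4
  from from: 7

bag from; from bag; from from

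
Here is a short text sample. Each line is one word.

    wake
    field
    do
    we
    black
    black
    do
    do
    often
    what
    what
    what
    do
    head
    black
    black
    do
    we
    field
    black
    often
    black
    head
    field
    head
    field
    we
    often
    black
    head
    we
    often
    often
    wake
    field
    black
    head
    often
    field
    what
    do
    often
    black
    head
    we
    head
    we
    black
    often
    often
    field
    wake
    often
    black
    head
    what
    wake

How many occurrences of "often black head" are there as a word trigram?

Scanning the 55 overlapping trigram windows for "often black head":
  position 21–23: often black head
  position 28–30: often black head
  position 42–44: often black head
  position 53–55: often black head

4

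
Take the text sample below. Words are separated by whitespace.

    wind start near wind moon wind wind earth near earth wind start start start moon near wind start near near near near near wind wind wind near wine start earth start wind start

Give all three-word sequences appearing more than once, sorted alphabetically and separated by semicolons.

near near near; wind start near

Trigram counts meeting the condition (more than once):
  near near near: 3
  wind start near: 2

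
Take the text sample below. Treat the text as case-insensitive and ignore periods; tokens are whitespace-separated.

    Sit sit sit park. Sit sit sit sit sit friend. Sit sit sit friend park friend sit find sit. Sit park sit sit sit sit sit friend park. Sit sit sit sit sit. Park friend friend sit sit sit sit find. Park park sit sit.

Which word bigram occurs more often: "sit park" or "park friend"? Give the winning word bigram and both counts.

"sit park": 3 occurrences
"park friend": 2 occurrences

"sit park" (3 vs 2)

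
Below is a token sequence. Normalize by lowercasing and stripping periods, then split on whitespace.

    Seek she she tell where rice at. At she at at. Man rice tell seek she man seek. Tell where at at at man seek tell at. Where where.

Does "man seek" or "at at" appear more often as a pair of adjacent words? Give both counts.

"man seek": 2 occurrences
"at at": 4 occurrences

"at at" (4 vs 2)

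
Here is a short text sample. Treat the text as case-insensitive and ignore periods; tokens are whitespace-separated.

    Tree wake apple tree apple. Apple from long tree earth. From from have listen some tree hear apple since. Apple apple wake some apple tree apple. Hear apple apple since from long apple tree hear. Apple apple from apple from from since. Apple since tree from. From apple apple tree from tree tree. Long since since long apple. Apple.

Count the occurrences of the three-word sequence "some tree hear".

Scanning the 57 overlapping trigram windows for "some tree hear":
  position 15–17: some tree hear

1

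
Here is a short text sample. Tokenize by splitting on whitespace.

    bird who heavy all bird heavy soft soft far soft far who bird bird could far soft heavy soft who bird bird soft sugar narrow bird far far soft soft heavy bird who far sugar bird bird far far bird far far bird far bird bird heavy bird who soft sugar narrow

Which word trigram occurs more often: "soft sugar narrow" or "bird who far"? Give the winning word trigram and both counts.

"soft sugar narrow": 2 occurrences
"bird who far": 1 occurrence

"soft sugar narrow" (2 vs 1)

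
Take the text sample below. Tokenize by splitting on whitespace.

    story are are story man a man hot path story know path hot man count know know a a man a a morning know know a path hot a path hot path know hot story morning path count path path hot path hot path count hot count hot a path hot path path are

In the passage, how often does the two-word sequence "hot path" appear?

5

Scanning the 53 overlapping bigram windows for "hot path":
  position 8–9: hot path
  position 31–32: hot path
  position 41–42: hot path
  position 43–44: hot path
  position 51–52: hot path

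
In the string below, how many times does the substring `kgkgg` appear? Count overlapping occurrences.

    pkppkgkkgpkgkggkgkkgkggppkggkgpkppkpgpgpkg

2

Sliding a length-5 window over the 42 characters (38 positions):
  position 11–15: kgkgg
  position 19–23: kgkgg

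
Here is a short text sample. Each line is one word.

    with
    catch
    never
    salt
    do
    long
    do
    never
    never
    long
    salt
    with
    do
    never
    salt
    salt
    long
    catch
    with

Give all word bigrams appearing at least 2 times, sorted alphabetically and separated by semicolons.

do never; never salt

Bigram counts meeting the condition (at least 2 times):
  do never: 2
  never salt: 2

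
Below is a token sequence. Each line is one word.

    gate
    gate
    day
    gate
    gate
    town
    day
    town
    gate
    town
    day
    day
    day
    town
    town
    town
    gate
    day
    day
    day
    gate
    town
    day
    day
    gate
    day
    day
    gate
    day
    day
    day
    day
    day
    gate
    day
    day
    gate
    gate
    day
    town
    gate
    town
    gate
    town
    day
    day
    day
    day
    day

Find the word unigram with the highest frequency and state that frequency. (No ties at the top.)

"day", 25 times

Unigram frequencies (highest first):
  day: 25
  gate: 14
  town: 10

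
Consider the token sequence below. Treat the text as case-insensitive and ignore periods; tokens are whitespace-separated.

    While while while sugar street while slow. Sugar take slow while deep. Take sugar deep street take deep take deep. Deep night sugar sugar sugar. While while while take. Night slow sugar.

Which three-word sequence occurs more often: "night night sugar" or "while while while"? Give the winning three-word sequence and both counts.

"night night sugar": 0 occurrences
"while while while": 2 occurrences

"while while while" (2 vs 0)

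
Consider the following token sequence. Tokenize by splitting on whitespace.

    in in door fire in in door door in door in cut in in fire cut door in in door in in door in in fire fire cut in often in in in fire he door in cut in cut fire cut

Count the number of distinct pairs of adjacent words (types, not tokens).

17

42 tokens → 41 bigram windows in total.
Repeated bigrams (each contributes count−1 duplicates):
  in in: 8
  door in: 6
  in door: 5
  cut in: 3
  fire cut: 3
  in cut: 3
  in fire: 3
24 duplicate windows → 41 − 24 = 17 distinct.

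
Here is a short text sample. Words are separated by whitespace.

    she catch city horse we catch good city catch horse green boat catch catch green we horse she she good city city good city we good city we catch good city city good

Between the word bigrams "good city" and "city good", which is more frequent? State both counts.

"good city": 5 occurrences
"city good": 2 occurrences

"good city" (5 vs 2)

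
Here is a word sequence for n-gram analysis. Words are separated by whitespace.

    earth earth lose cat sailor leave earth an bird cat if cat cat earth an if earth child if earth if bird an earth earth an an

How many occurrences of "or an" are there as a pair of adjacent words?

0

Scanning the 26 overlapping bigram windows for "or an":
  (none found)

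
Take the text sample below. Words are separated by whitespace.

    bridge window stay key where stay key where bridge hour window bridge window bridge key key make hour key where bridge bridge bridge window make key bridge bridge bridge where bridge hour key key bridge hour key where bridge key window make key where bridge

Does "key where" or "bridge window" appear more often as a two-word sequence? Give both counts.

"key where" (5 vs 3)

"key where": 5 occurrences
"bridge window": 3 occurrences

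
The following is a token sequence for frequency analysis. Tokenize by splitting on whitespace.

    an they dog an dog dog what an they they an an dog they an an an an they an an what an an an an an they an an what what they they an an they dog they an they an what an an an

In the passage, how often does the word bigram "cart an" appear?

0

Scanning the 45 overlapping bigram windows for "cart an":
  (none found)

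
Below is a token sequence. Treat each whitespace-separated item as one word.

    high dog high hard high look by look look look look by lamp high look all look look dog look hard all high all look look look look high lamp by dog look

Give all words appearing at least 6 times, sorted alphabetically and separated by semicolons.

high; look

Unigram counts meeting the condition (at least 6 times):
  high: 6
  look: 14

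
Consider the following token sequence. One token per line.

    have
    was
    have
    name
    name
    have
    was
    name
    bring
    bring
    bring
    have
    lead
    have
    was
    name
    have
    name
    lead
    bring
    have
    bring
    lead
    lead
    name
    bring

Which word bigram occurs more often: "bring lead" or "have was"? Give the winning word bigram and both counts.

"bring lead": 1 occurrence
"have was": 3 occurrences

"have was" (3 vs 1)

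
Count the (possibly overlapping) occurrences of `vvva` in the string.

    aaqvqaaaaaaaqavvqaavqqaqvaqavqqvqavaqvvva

Sliding a length-4 window over the 41 characters (38 positions):
  position 38–41: vvva

1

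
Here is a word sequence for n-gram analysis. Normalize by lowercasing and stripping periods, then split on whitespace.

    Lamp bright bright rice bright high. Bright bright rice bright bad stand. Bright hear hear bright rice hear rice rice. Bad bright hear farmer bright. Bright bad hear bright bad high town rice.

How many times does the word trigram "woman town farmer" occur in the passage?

0

Scanning the 31 overlapping trigram windows for "woman town farmer":
  (none found)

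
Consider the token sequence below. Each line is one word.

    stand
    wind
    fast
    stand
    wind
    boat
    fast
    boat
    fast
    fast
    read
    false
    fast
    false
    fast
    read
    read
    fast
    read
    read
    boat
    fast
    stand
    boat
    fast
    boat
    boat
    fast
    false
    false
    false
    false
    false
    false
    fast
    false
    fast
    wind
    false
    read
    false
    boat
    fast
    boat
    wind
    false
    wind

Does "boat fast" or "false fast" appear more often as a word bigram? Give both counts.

"boat fast": 6 occurrences
"false fast": 4 occurrences

"boat fast" (6 vs 4)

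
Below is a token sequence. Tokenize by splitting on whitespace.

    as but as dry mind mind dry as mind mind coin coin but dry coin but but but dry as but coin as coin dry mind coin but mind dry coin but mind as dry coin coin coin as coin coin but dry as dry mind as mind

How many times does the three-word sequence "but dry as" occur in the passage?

2

Scanning the 46 overlapping trigram windows for "but dry as":
  position 18–20: but dry as
  position 42–44: but dry as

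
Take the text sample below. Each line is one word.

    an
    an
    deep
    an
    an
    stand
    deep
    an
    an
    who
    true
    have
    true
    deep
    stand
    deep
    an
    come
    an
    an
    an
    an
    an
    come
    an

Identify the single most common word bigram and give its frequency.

"an an", 7 times

Bigram frequencies (highest first):
  an an: 7
  deep an: 3
  stand deep: 2
  an come: 2
  come an: 2
  an deep: 1
  … (7 more, each ≤ 1)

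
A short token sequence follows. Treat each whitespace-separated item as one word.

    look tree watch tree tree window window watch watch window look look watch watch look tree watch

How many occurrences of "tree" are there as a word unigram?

4

Scanning the 17 tokens for "tree":
  position 2: tree
  position 4: tree
  position 5: tree
  position 16: tree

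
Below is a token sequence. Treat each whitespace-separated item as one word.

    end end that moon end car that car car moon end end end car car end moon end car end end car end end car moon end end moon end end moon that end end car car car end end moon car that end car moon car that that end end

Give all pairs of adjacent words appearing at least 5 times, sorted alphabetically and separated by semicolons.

end car; end end; moon end

Bigram counts meeting the condition (at least 5 times):
  end car: 7
  end end: 10
  moon end: 5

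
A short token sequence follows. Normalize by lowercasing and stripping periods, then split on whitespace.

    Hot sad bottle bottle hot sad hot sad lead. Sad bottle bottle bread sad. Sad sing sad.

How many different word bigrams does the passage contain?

12

17 tokens → 16 bigram windows in total.
Repeated bigrams (each contributes count−1 duplicates):
  hot sad: 3
  bottle bottle: 2
  sad bottle: 2
4 duplicate windows → 16 − 4 = 12 distinct.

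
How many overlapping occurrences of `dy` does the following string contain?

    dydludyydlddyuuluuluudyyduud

4

Sliding a length-2 window over the 28 characters (27 positions):
  position 1–2: dy
  position 6–7: dy
  position 12–13: dy
  position 22–23: dy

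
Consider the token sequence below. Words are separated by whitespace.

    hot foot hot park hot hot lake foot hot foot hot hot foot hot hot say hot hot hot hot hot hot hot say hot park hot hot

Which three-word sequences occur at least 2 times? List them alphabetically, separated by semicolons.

Trigram counts meeting the condition (at least 2 times):
  foot hot hot: 2
  hot foot hot: 3
  hot hot hot: 5
  hot hot say: 2
  hot park hot: 2
  hot say hot: 2
  park hot hot: 2

foot hot hot; hot foot hot; hot hot hot; hot hot say; hot park hot; hot say hot; park hot hot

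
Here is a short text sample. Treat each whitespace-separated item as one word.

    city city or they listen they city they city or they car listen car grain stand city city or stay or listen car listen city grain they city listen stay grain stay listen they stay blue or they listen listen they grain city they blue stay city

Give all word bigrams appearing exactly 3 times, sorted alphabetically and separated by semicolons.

Bigram counts meeting the condition (exactly 3 times):
  city or: 3
  listen they: 3
  or they: 3
  they city: 3

city or; listen they; or they; they city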